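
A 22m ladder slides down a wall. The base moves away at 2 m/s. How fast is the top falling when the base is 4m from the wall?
4√13/39 ≈ 0.3698 m/s

x² + y² = 22²
2x·dx/dt + 2y·dy/dt = 0
dy/dt = -x/y · dx/dt = -4/(6√13) · 2 = -4√13/39 m/s
The top is descending at 4√13/39 ≈ 0.3698 m/s.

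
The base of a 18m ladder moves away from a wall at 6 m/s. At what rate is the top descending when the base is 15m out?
30√11/11 ≈ 9.045 m/s

x² + y² = 18²
2x·dx/dt + 2y·dy/dt = 0
dy/dt = -x/y · dx/dt = -15/(3√11) · 6 = -30√11/11 m/s
The top is descending at 30√11/11 ≈ 9.045 m/s.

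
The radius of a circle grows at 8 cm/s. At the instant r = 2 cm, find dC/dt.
16π cm/s

C = 2πr
dC/dt = 2π · dr/dt = 2π · 8 = 16π cm/s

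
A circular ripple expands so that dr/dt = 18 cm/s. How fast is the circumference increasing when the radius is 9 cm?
36π cm/s

C = 2πr
dC/dt = 2π · dr/dt = 2π · 18 = 36π cm/s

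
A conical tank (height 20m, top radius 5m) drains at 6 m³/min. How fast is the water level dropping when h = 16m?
3/(8π) ≈ 0.1194 m/min

r/h = 5/20, so r = (1/4)h
V = (1/3)πr²h = (1/3)π((1/4)h)²h = (1/48)πh³
dV/dh = (1/16)πh²
dh/dt = (dV/dt)/(dV/dh) = -6/((1/16)π·16²) = -3/(8π) m/min
The level is dropping at 3/(8π) ≈ 0.1194 m/min.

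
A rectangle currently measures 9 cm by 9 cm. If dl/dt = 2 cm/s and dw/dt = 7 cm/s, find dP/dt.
18 cm/s

P = 2(l + w)
dP/dt = 2(dl/dt + dw/dt) = 2(2 + 7) = 18 cm/s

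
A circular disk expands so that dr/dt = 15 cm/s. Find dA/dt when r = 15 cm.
450π cm²/s

A = πr²
dA/dt = 2πr · dr/dt = 2π(15)(15) = 450π cm²/s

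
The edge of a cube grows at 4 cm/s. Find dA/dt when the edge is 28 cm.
1344 cm²/s

A = 6s²
dA/dt = 12s · ds/dt = 12·28·4 = 1344 cm²/s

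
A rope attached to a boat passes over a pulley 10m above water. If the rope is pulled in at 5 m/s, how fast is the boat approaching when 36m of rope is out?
90√299/299 ≈ 5.205 m/s

rope² = x² + 10²
x = √(36² - 10²) = 2√299
dx/dt = (rope/x) · d(rope)/dt = (36/(2√299)) · (-5) = -90√299/299 m/s
The boat approaches at 90√299/299 ≈ 5.205 m/s.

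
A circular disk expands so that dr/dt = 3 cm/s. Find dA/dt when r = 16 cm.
96π cm²/s

A = πr²
dA/dt = 2πr · dr/dt = 2π(16)(3) = 96π cm²/s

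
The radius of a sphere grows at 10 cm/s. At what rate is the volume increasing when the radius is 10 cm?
4000π cm³/s

V = (4/3)πr³
dV/dt = dV/dr · dr/dt = 4πr² · 10
At r = 10: dV/dt = 4000π cm³/s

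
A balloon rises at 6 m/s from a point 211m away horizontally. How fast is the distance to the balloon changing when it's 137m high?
411√63290/31645 ≈ 3.267 m/s

z² = 211² + y²
z = √(211² + 137²) = √63290
dz/dt = y/z · dy/dt = 137/√63290 · 6 = 411√63290/31645 ≈ 3.267 m/s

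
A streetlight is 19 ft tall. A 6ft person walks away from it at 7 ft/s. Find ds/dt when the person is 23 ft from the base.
42/13 ft/s

By similar triangles: 19/(x+s) = 6/s
Solving: s = 6x/13
ds/dt = 6/13 · dx/dt = 6/13 · 7 = 42/13 ft/s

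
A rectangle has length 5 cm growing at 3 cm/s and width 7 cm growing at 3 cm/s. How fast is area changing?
36 cm²/s

A = lw
dA/dt = w·dl/dt + l·dw/dt = 7·3 + 5·3 = 36 cm²/s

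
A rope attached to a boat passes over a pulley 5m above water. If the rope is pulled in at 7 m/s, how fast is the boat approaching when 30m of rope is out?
6√35/5 ≈ 7.099 m/s

rope² = x² + 5²
x = √(30² - 5²) = 5√35
dx/dt = (rope/x) · d(rope)/dt = (30/(5√35)) · (-7) = -6√35/5 m/s
The boat approaches at 6√35/5 ≈ 7.099 m/s.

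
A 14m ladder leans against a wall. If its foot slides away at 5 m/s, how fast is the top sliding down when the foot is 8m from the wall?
20√33/33 ≈ 3.482 m/s

x² + y² = 14²
2x·dx/dt + 2y·dy/dt = 0
dy/dt = -x/y · dx/dt = -8/(2√33) · 5 = -20√33/33 m/s
The top is descending at 20√33/33 ≈ 3.482 m/s.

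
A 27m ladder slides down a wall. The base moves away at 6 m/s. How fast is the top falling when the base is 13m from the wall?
39√35/70 ≈ 3.296 m/s

x² + y² = 27²
2x·dx/dt + 2y·dy/dt = 0
dy/dt = -x/y · dx/dt = -13/(4√35) · 6 = -39√35/70 m/s
The top is descending at 39√35/70 ≈ 3.296 m/s.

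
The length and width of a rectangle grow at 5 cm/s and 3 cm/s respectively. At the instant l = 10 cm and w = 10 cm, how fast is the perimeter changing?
16 cm/s

P = 2(l + w)
dP/dt = 2(dl/dt + dw/dt) = 2(5 + 3) = 16 cm/s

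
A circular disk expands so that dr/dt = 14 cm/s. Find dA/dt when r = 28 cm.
784π cm²/s

A = πr²
dA/dt = 2πr · dr/dt = 2π(28)(14) = 784π cm²/s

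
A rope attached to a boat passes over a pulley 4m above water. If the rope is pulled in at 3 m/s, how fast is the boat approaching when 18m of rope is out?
27√77/77 ≈ 3.077 m/s

rope² = x² + 4²
x = √(18² - 4²) = 2√77
dx/dt = (rope/x) · d(rope)/dt = (18/(2√77)) · (-3) = -27√77/77 m/s
The boat approaches at 27√77/77 ≈ 3.077 m/s.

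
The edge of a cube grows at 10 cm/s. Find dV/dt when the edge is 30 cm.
27000 cm³/s

V = s³
dV/dt = 3s² · ds/dt = 3·30²·10 = 27000 cm³/s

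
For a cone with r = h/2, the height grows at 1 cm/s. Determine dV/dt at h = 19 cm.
361π/4 cm³/s

V = (1/3)π(h/2)²h = πh³/12
dV/dt = πh²/4 · 1
At h = 19: dV/dt = 361π/4 cm³/s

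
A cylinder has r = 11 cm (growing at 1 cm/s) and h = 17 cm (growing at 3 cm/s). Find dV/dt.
737π cm³/s

V = πr²h
dV/dt = 2πrh·dr/dt + πr²·dh/dt
= 2π(11)(17)(1) + π(11)²(3)
= 737π cm³/s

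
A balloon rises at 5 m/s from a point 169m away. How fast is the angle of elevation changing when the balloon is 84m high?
0.023725 rad/s

tan(θ) = y/169
sec²(θ) · dθ/dt = (1/169) · dy/dt
dθ/dt = cos²(θ)/169 · 5 = 169/(169² + 84²) · 5
dθ/dt = 0.023725 rad/s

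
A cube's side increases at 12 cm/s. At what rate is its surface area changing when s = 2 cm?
288 cm²/s

A = 6s²
dA/dt = 12s · ds/dt = 12·2·12 = 288 cm²/s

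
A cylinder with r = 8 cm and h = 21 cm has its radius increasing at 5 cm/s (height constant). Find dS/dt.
370π cm²/s

S = 2πrh + 2πr² (lateral + bases)
dS/dt = (2πh + 4πr)·dr/dt = (2π·21 + 4π·8)·5
= 370π cm²/s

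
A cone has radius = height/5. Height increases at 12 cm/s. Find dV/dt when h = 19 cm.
4332π/25 cm³/s

V = (1/3)π(h/5)²h = πh³/75
dV/dt = πh²/25 · 12
At h = 19: dV/dt = 4332π/25 cm³/s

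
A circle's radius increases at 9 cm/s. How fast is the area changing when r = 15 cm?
270π cm²/s

A = πr²
dA/dt = 2πr · dr/dt = 2π(15)(9) = 270π cm²/s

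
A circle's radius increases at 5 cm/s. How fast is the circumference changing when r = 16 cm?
10π cm/s

C = 2πr
dC/dt = 2π · dr/dt = 2π · 5 = 10π cm/s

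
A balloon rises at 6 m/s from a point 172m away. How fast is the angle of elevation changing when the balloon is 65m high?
0.030524 rad/s

tan(θ) = y/172
sec²(θ) · dθ/dt = (1/172) · dy/dt
dθ/dt = cos²(θ)/172 · 6 = 172/(172² + 65²) · 6
dθ/dt = 0.030524 rad/s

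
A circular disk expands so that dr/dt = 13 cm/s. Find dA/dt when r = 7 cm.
182π cm²/s

A = πr²
dA/dt = 2πr · dr/dt = 2π(7)(13) = 182π cm²/s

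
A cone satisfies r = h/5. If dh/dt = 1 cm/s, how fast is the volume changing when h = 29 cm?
841π/25 cm³/s

V = (1/3)π(h/5)²h = πh³/75
dV/dt = πh²/25 · 1
At h = 29: dV/dt = 841π/25 cm³/s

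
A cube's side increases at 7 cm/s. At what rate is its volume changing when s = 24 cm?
12096 cm³/s

V = s³
dV/dt = 3s² · ds/dt = 3·24²·7 = 12096 cm³/s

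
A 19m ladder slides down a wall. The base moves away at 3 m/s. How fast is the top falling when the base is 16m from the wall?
16√105/35 ≈ 4.684 m/s

x² + y² = 19²
2x·dx/dt + 2y·dy/dt = 0
dy/dt = -x/y · dx/dt = -16/√105 · 3 = -16√105/35 m/s
The top is descending at 16√105/35 ≈ 4.684 m/s.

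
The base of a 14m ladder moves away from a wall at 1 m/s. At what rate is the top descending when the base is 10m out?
5√6/12 ≈ 1.021 m/s

x² + y² = 14²
2x·dx/dt + 2y·dy/dt = 0
dy/dt = -x/y · dx/dt = -10/(4√6) · 1 = -5√6/12 m/s
The top is descending at 5√6/12 ≈ 1.021 m/s.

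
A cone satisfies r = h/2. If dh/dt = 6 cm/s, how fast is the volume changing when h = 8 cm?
96π cm³/s

V = (1/3)π(h/2)²h = πh³/12
dV/dt = πh²/4 · 6
At h = 8: dV/dt = 96π cm³/s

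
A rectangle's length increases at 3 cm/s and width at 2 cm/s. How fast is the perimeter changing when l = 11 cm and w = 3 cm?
10 cm/s

P = 2(l + w)
dP/dt = 2(dl/dt + dw/dt) = 2(3 + 2) = 10 cm/s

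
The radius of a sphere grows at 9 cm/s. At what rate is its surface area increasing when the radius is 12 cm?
864π cm²/s

S = 4πr²
dS/dt = dS/dr · dr/dt = 8πr · 9
At r = 12: dS/dt = 864π cm²/s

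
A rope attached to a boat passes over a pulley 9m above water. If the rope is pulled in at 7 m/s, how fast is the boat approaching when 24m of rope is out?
56√55/55 ≈ 7.551 m/s

rope² = x² + 9²
x = √(24² - 9²) = 3√55
dx/dt = (rope/x) · d(rope)/dt = (24/(3√55)) · (-7) = -56√55/55 m/s
The boat approaches at 56√55/55 ≈ 7.551 m/s.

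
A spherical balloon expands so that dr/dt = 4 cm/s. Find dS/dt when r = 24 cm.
768π cm²/s

S = 4πr²
dS/dt = dS/dr · dr/dt = 8πr · 4
At r = 24: dS/dt = 768π cm²/s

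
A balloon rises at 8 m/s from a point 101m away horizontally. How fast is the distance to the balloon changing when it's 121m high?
484√24842/12421 ≈ 6.142 m/s

z² = 101² + y²
z = √(101² + 121²) = √24842
dz/dt = y/z · dy/dt = 121/√24842 · 8 = 484√24842/12421 ≈ 6.142 m/s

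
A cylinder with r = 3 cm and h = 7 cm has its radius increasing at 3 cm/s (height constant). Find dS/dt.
78π cm²/s

S = 2πrh + 2πr² (lateral + bases)
dS/dt = (2πh + 4πr)·dr/dt = (2π·7 + 4π·3)·3
= 78π cm²/s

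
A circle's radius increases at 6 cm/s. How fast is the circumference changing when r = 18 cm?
12π cm/s

C = 2πr
dC/dt = 2π · dr/dt = 2π · 6 = 12π cm/s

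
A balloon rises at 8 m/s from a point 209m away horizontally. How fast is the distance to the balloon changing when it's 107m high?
428√55130/27565 ≈ 3.646 m/s

z² = 209² + y²
z = √(209² + 107²) = √55130
dz/dt = y/z · dy/dt = 107/√55130 · 8 = 428√55130/27565 ≈ 3.646 m/s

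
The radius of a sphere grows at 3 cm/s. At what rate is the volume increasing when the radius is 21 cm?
5292π cm³/s

V = (4/3)πr³
dV/dt = dV/dr · dr/dt = 4πr² · 3
At r = 21: dV/dt = 5292π cm³/s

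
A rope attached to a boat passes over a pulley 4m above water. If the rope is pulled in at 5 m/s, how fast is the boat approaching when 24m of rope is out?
6√35/7 ≈ 5.071 m/s

rope² = x² + 4²
x = √(24² - 4²) = 4√35
dx/dt = (rope/x) · d(rope)/dt = (24/(4√35)) · (-5) = -6√35/7 m/s
The boat approaches at 6√35/7 ≈ 5.071 m/s.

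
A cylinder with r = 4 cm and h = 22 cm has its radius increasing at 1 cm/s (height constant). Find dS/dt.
60π cm²/s

S = 2πrh + 2πr² (lateral + bases)
dS/dt = (2πh + 4πr)·dr/dt = (2π·22 + 4π·4)·1
= 60π cm²/s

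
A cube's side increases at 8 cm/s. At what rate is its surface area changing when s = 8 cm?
768 cm²/s

A = 6s²
dA/dt = 12s · ds/dt = 12·8·8 = 768 cm²/s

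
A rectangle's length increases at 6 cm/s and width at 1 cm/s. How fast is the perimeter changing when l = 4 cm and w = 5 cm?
14 cm/s

P = 2(l + w)
dP/dt = 2(dl/dt + dw/dt) = 2(6 + 1) = 14 cm/s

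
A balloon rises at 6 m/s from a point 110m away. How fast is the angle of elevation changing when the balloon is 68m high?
0.039464 rad/s

tan(θ) = y/110
sec²(θ) · dθ/dt = (1/110) · dy/dt
dθ/dt = cos²(θ)/110 · 6 = 110/(110² + 68²) · 6
dθ/dt = 0.039464 rad/s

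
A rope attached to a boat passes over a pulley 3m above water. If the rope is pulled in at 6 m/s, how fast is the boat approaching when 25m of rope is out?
75√154/154 ≈ 6.044 m/s

rope² = x² + 3²
x = √(25² - 3²) = 2√154
dx/dt = (rope/x) · d(rope)/dt = (25/(2√154)) · (-6) = -75√154/154 m/s
The boat approaches at 75√154/154 ≈ 6.044 m/s.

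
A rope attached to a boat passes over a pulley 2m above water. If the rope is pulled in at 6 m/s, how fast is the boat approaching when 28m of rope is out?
28√195/65 ≈ 6.015 m/s

rope² = x² + 2²
x = √(28² - 2²) = 2√195
dx/dt = (rope/x) · d(rope)/dt = (28/(2√195)) · (-6) = -28√195/65 m/s
The boat approaches at 28√195/65 ≈ 6.015 m/s.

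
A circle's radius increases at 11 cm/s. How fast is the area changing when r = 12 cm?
264π cm²/s

A = πr²
dA/dt = 2πr · dr/dt = 2π(12)(11) = 264π cm²/s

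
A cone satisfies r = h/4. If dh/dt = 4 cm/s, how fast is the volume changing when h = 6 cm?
9π cm³/s

V = (1/3)π(h/4)²h = πh³/48
dV/dt = πh²/16 · 4
At h = 6: dV/dt = 9π cm³/s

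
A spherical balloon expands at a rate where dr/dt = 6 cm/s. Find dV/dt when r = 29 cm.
20184π cm³/s

V = (4/3)πr³
dV/dt = dV/dr · dr/dt = 4πr² · 6
At r = 29: dV/dt = 20184π cm³/s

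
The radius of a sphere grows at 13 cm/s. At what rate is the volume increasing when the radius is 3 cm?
468π cm³/s

V = (4/3)πr³
dV/dt = dV/dr · dr/dt = 4πr² · 13
At r = 3: dV/dt = 468π cm³/s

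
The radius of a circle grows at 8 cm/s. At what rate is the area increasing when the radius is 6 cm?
96π cm²/s

A = πr²
dA/dt = 2πr · dr/dt = 2π(6)(8) = 96π cm²/s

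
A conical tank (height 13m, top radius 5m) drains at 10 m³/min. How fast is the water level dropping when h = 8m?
169/(160π) ≈ 0.3362 m/min

r/h = 5/13, so r = (5/13)h
V = (1/3)πr²h = (1/3)π((5/13)h)²h = (25/507)πh³
dV/dh = (25/169)πh²
dh/dt = (dV/dt)/(dV/dh) = -10/((25/169)π·8²) = -169/(160π) m/min
The level is dropping at 169/(160π) ≈ 0.3362 m/min.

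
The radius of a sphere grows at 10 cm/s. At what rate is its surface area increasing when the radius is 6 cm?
480π cm²/s

S = 4πr²
dS/dt = dS/dr · dr/dt = 8πr · 10
At r = 6: dS/dt = 480π cm²/s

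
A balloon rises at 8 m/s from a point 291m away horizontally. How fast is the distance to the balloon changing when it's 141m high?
188√11618/5809 ≈ 3.488 m/s

z² = 291² + y²
z = √(291² + 141²) = 3√11618
dz/dt = y/z · dy/dt = 141/(3√11618) · 8 = 188√11618/5809 ≈ 3.488 m/s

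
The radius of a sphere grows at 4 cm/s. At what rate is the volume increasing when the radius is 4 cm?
256π cm³/s

V = (4/3)πr³
dV/dt = dV/dr · dr/dt = 4πr² · 4
At r = 4: dV/dt = 256π cm³/s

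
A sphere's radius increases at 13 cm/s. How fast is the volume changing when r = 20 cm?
20800π cm³/s

V = (4/3)πr³
dV/dt = dV/dr · dr/dt = 4πr² · 13
At r = 20: dV/dt = 20800π cm³/s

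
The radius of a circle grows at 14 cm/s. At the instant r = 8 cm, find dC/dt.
28π cm/s

C = 2πr
dC/dt = 2π · dr/dt = 2π · 14 = 28π cm/s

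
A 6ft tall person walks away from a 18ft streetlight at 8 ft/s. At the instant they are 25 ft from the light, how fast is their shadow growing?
4 ft/s

By similar triangles: 18/(x+s) = 6/s
Solving: s = 6x/12
ds/dt = 6/12 · dx/dt = 1/2 · 8 = 4 ft/s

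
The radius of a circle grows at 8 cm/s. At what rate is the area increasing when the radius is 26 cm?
416π cm²/s

A = πr²
dA/dt = 2πr · dr/dt = 2π(26)(8) = 416π cm²/s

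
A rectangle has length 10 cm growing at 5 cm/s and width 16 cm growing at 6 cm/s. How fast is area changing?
140 cm²/s

A = lw
dA/dt = w·dl/dt + l·dw/dt = 16·5 + 10·6 = 140 cm²/s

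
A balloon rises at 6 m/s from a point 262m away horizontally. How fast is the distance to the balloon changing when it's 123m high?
738√83773/83773 ≈ 2.55 m/s

z² = 262² + y²
z = √(262² + 123²) = √83773
dz/dt = y/z · dy/dt = 123/√83773 · 6 = 738√83773/83773 ≈ 2.55 m/s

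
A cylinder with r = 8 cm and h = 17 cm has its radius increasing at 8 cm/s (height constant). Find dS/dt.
528π cm²/s

S = 2πrh + 2πr² (lateral + bases)
dS/dt = (2πh + 4πr)·dr/dt = (2π·17 + 4π·8)·8
= 528π cm²/s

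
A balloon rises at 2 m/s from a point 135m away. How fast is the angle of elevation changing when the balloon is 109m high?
0.008968 rad/s

tan(θ) = y/135
sec²(θ) · dθ/dt = (1/135) · dy/dt
dθ/dt = cos²(θ)/135 · 2 = 135/(135² + 109²) · 2
dθ/dt = 0.008968 rad/s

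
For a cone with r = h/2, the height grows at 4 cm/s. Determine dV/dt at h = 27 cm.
729π cm³/s

V = (1/3)π(h/2)²h = πh³/12
dV/dt = πh²/4 · 4
At h = 27: dV/dt = 729π cm³/s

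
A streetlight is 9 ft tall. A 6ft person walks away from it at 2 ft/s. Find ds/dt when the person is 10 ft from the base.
4 ft/s

By similar triangles: 9/(x+s) = 6/s
Solving: s = 6x/3
ds/dt = 6/3 · dx/dt = 2 · 2 = 4 ft/s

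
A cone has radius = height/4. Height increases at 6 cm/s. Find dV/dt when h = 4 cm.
6π cm³/s

V = (1/3)π(h/4)²h = πh³/48
dV/dt = πh²/16 · 6
At h = 4: dV/dt = 6π cm³/s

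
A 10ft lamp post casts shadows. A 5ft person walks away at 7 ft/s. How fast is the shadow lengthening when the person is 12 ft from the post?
7 ft/s

By similar triangles: 10/(x+s) = 5/s
Solving: s = 5x/5
ds/dt = 5/5 · dx/dt = 1 · 7 = 7 ft/s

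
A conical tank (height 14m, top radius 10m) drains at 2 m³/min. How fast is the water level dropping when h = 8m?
49/(800π) ≈ 0.0195 m/min

r/h = 10/14, so r = (5/7)h
V = (1/3)πr²h = (1/3)π((5/7)h)²h = (25/147)πh³
dV/dh = (25/49)πh²
dh/dt = (dV/dt)/(dV/dh) = -2/((25/49)π·8²) = -49/(800π) m/min
The level is dropping at 49/(800π) ≈ 0.0195 m/min.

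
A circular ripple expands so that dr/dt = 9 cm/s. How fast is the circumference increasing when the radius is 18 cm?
18π cm/s

C = 2πr
dC/dt = 2π · dr/dt = 2π · 9 = 18π cm/s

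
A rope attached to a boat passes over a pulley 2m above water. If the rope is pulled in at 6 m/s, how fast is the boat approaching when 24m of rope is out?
72√143/143 ≈ 6.021 m/s

rope² = x² + 2²
x = √(24² - 2²) = 2√143
dx/dt = (rope/x) · d(rope)/dt = (24/(2√143)) · (-6) = -72√143/143 m/s
The boat approaches at 72√143/143 ≈ 6.021 m/s.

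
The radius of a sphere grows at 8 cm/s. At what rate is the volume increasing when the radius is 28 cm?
25088π cm³/s

V = (4/3)πr³
dV/dt = dV/dr · dr/dt = 4πr² · 8
At r = 28: dV/dt = 25088π cm³/s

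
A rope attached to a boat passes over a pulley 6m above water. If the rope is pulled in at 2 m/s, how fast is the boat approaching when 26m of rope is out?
13√10/20 ≈ 2.055 m/s

rope² = x² + 6²
x = √(26² - 6²) = 8√10
dx/dt = (rope/x) · d(rope)/dt = (26/(8√10)) · (-2) = -13√10/20 m/s
The boat approaches at 13√10/20 ≈ 2.055 m/s.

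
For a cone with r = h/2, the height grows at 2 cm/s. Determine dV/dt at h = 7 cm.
49π/2 cm³/s

V = (1/3)π(h/2)²h = πh³/12
dV/dt = πh²/4 · 2
At h = 7: dV/dt = 49π/2 cm³/s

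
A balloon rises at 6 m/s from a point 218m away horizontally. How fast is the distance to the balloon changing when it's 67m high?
402√52013/52013 ≈ 1.763 m/s

z² = 218² + y²
z = √(218² + 67²) = √52013
dz/dt = y/z · dy/dt = 67/√52013 · 6 = 402√52013/52013 ≈ 1.763 m/s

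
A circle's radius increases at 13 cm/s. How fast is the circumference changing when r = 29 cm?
26π cm/s

C = 2πr
dC/dt = 2π · dr/dt = 2π · 13 = 26π cm/s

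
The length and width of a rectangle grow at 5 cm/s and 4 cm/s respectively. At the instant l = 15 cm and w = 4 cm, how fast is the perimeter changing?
18 cm/s

P = 2(l + w)
dP/dt = 2(dl/dt + dw/dt) = 2(5 + 4) = 18 cm/s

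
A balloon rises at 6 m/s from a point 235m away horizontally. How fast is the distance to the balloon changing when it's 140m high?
168√2993/2993 ≈ 3.071 m/s

z² = 235² + y²
z = √(235² + 140²) = 5√2993
dz/dt = y/z · dy/dt = 140/(5√2993) · 6 = 168√2993/2993 ≈ 3.071 m/s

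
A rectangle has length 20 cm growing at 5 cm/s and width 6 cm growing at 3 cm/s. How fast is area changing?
90 cm²/s

A = lw
dA/dt = w·dl/dt + l·dw/dt = 6·5 + 20·3 = 90 cm²/s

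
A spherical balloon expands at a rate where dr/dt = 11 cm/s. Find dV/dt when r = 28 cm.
34496π cm³/s

V = (4/3)πr³
dV/dt = dV/dr · dr/dt = 4πr² · 11
At r = 28: dV/dt = 34496π cm³/s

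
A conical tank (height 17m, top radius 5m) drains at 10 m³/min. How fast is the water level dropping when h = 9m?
578/(405π) ≈ 0.4543 m/min

r/h = 5/17, so r = (5/17)h
V = (1/3)πr²h = (1/3)π((5/17)h)²h = (25/867)πh³
dV/dh = (25/289)πh²
dh/dt = (dV/dt)/(dV/dh) = -10/((25/289)π·9²) = -578/(405π) m/min
The level is dropping at 578/(405π) ≈ 0.4543 m/min.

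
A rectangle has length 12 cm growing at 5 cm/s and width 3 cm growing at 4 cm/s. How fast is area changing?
63 cm²/s

A = lw
dA/dt = w·dl/dt + l·dw/dt = 3·5 + 12·4 = 63 cm²/s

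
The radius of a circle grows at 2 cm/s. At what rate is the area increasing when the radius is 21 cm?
84π cm²/s

A = πr²
dA/dt = 2πr · dr/dt = 2π(21)(2) = 84π cm²/s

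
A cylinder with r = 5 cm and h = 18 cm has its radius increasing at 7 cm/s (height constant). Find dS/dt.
392π cm²/s

S = 2πrh + 2πr² (lateral + bases)
dS/dt = (2πh + 4πr)·dr/dt = (2π·18 + 4π·5)·7
= 392π cm²/s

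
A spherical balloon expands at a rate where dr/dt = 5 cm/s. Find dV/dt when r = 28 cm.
15680π cm³/s

V = (4/3)πr³
dV/dt = dV/dr · dr/dt = 4πr² · 5
At r = 28: dV/dt = 15680π cm³/s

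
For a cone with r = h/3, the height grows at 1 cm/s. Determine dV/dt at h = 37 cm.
1369π/9 cm³/s

V = (1/3)π(h/3)²h = πh³/27
dV/dt = πh²/9 · 1
At h = 37: dV/dt = 1369π/9 cm³/s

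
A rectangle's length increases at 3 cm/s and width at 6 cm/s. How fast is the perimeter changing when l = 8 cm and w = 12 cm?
18 cm/s

P = 2(l + w)
dP/dt = 2(dl/dt + dw/dt) = 2(3 + 6) = 18 cm/s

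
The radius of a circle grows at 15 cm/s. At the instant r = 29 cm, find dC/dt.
30π cm/s

C = 2πr
dC/dt = 2π · dr/dt = 2π · 15 = 30π cm/s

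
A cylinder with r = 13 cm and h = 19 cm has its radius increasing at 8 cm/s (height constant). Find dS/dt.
720π cm²/s

S = 2πrh + 2πr² (lateral + bases)
dS/dt = (2πh + 4πr)·dr/dt = (2π·19 + 4π·13)·8
= 720π cm²/s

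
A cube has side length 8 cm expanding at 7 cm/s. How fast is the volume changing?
1344 cm³/s

V = s³
dV/dt = 3s² · ds/dt = 3·8²·7 = 1344 cm³/s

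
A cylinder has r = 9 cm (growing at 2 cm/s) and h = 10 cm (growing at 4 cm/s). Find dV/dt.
684π cm³/s

V = πr²h
dV/dt = 2πrh·dr/dt + πr²·dh/dt
= 2π(9)(10)(2) + π(9)²(4)
= 684π cm³/s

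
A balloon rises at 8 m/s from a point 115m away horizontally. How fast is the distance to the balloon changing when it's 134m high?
1072√31181/31181 ≈ 6.071 m/s

z² = 115² + y²
z = √(115² + 134²) = √31181
dz/dt = y/z · dy/dt = 134/√31181 · 8 = 1072√31181/31181 ≈ 6.071 m/s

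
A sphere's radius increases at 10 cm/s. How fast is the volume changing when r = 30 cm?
36000π cm³/s

V = (4/3)πr³
dV/dt = dV/dr · dr/dt = 4πr² · 10
At r = 30: dV/dt = 36000π cm³/s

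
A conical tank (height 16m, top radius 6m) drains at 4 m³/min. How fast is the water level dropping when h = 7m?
256/(441π) ≈ 0.1848 m/min

r/h = 6/16, so r = (3/8)h
V = (1/3)πr²h = (1/3)π((3/8)h)²h = (3/64)πh³
dV/dh = (9/64)πh²
dh/dt = (dV/dt)/(dV/dh) = -4/((9/64)π·7²) = -256/(441π) m/min
The level is dropping at 256/(441π) ≈ 0.1848 m/min.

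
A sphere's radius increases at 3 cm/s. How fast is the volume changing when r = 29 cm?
10092π cm³/s

V = (4/3)πr³
dV/dt = dV/dr · dr/dt = 4πr² · 3
At r = 29: dV/dt = 10092π cm³/s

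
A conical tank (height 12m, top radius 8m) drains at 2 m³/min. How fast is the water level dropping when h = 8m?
9/(128π) ≈ 0.02238 m/min

r/h = 8/12, so r = (2/3)h
V = (1/3)πr²h = (1/3)π((2/3)h)²h = (4/27)πh³
dV/dh = (4/9)πh²
dh/dt = (dV/dt)/(dV/dh) = -2/((4/9)π·8²) = -9/(128π) m/min
The level is dropping at 9/(128π) ≈ 0.02238 m/min.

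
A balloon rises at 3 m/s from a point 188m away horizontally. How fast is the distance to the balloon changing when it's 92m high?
69√2/74 ≈ 1.319 m/s

z² = 188² + y²
z = √(188² + 92²) = 148√2
dz/dt = y/z · dy/dt = 92/(148√2) · 3 = 69√2/74 ≈ 1.319 m/s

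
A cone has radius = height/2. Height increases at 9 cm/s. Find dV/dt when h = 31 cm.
8649π/4 cm³/s

V = (1/3)π(h/2)²h = πh³/12
dV/dt = πh²/4 · 9
At h = 31: dV/dt = 8649π/4 cm³/s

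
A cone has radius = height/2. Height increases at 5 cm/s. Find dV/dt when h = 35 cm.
6125π/4 cm³/s

V = (1/3)π(h/2)²h = πh³/12
dV/dt = πh²/4 · 5
At h = 35: dV/dt = 6125π/4 cm³/s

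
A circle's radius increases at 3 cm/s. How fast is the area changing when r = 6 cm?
36π cm²/s

A = πr²
dA/dt = 2πr · dr/dt = 2π(6)(3) = 36π cm²/s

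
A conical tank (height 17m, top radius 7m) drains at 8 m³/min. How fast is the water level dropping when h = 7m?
2312/(2401π) ≈ 0.3065 m/min

r/h = 7/17, so r = (7/17)h
V = (1/3)πr²h = (1/3)π((7/17)h)²h = (49/867)πh³
dV/dh = (49/289)πh²
dh/dt = (dV/dt)/(dV/dh) = -8/((49/289)π·7²) = -2312/(2401π) m/min
The level is dropping at 2312/(2401π) ≈ 0.3065 m/min.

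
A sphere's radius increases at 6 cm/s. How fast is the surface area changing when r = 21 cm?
1008π cm²/s

S = 4πr²
dS/dt = dS/dr · dr/dt = 8πr · 6
At r = 21: dS/dt = 1008π cm²/s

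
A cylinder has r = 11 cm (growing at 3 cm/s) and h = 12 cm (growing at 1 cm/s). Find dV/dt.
913π cm³/s

V = πr²h
dV/dt = 2πrh·dr/dt + πr²·dh/dt
= 2π(11)(12)(3) + π(11)²(1)
= 913π cm³/s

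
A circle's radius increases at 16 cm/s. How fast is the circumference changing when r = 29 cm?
32π cm/s

C = 2πr
dC/dt = 2π · dr/dt = 2π · 16 = 32π cm/s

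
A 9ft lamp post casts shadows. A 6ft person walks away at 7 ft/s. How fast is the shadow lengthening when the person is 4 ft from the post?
14 ft/s

By similar triangles: 9/(x+s) = 6/s
Solving: s = 6x/3
ds/dt = 6/3 · dx/dt = 2 · 7 = 14 ft/s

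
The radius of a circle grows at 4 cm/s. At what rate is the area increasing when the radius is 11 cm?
88π cm²/s

A = πr²
dA/dt = 2πr · dr/dt = 2π(11)(4) = 88π cm²/s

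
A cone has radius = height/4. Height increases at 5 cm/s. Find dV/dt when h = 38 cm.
1805π/4 cm³/s

V = (1/3)π(h/4)²h = πh³/48
dV/dt = πh²/16 · 5
At h = 38: dV/dt = 1805π/4 cm³/s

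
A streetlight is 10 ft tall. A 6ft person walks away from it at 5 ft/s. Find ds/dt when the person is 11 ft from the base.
15/2 ft/s

By similar triangles: 10/(x+s) = 6/s
Solving: s = 6x/4
ds/dt = 6/4 · dx/dt = 3/2 · 5 = 15/2 ft/s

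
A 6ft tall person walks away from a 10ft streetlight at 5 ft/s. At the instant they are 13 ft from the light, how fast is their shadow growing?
15/2 ft/s

By similar triangles: 10/(x+s) = 6/s
Solving: s = 6x/4
ds/dt = 6/4 · dx/dt = 3/2 · 5 = 15/2 ft/s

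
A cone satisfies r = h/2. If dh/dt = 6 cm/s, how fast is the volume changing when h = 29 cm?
2523π/2 cm³/s

V = (1/3)π(h/2)²h = πh³/12
dV/dt = πh²/4 · 6
At h = 29: dV/dt = 2523π/2 cm³/s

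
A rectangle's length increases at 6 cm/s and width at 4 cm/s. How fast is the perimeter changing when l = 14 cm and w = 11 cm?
20 cm/s

P = 2(l + w)
dP/dt = 2(dl/dt + dw/dt) = 2(6 + 4) = 20 cm/s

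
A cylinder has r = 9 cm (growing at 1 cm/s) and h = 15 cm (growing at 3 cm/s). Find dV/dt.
513π cm³/s

V = πr²h
dV/dt = 2πrh·dr/dt + πr²·dh/dt
= 2π(9)(15)(1) + π(9)²(3)
= 513π cm³/s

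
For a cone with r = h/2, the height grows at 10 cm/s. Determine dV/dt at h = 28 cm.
1960π cm³/s

V = (1/3)π(h/2)²h = πh³/12
dV/dt = πh²/4 · 10
At h = 28: dV/dt = 1960π cm³/s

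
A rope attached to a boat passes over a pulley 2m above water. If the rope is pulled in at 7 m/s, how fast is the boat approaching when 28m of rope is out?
98√195/195 ≈ 7.018 m/s

rope² = x² + 2²
x = √(28² - 2²) = 2√195
dx/dt = (rope/x) · d(rope)/dt = (28/(2√195)) · (-7) = -98√195/195 m/s
The boat approaches at 98√195/195 ≈ 7.018 m/s.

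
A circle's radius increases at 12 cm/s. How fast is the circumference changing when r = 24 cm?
24π cm/s

C = 2πr
dC/dt = 2π · dr/dt = 2π · 12 = 24π cm/s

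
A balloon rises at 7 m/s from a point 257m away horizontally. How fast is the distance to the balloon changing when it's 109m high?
763√77930/77930 ≈ 2.733 m/s

z² = 257² + y²
z = √(257² + 109²) = √77930
dz/dt = y/z · dy/dt = 109/√77930 · 7 = 763√77930/77930 ≈ 2.733 m/s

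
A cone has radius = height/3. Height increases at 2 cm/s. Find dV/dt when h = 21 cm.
98π cm³/s

V = (1/3)π(h/3)²h = πh³/27
dV/dt = πh²/9 · 2
At h = 21: dV/dt = 98π cm³/s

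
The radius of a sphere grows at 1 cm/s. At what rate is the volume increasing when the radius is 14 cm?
784π cm³/s

V = (4/3)πr³
dV/dt = dV/dr · dr/dt = 4πr² · 1
At r = 14: dV/dt = 784π cm³/s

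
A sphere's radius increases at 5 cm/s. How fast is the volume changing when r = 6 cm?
720π cm³/s

V = (4/3)πr³
dV/dt = dV/dr · dr/dt = 4πr² · 5
At r = 6: dV/dt = 720π cm³/s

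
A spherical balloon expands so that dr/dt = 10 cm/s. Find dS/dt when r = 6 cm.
480π cm²/s

S = 4πr²
dS/dt = dS/dr · dr/dt = 8πr · 10
At r = 6: dS/dt = 480π cm²/s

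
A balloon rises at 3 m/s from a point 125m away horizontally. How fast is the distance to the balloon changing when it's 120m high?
72√1201/1201 ≈ 2.078 m/s

z² = 125² + y²
z = √(125² + 120²) = 5√1201
dz/dt = y/z · dy/dt = 120/(5√1201) · 3 = 72√1201/1201 ≈ 2.078 m/s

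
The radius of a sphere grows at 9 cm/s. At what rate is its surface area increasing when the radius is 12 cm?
864π cm²/s

S = 4πr²
dS/dt = dS/dr · dr/dt = 8πr · 9
At r = 12: dS/dt = 864π cm²/s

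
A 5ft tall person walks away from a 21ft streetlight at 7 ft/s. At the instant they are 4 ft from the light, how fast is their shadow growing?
35/16 ft/s

By similar triangles: 21/(x+s) = 5/s
Solving: s = 5x/16
ds/dt = 5/16 · dx/dt = 5/16 · 7 = 35/16 ft/s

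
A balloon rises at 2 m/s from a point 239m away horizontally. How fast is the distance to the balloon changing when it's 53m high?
53√59930/29965 ≈ 0.433 m/s

z² = 239² + y²
z = √(239² + 53²) = √59930
dz/dt = y/z · dy/dt = 53/√59930 · 2 = 53√59930/29965 ≈ 0.433 m/s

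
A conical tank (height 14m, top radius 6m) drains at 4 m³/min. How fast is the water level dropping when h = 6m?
49/(81π) ≈ 0.1926 m/min

r/h = 6/14, so r = (3/7)h
V = (1/3)πr²h = (1/3)π((3/7)h)²h = (3/49)πh³
dV/dh = (9/49)πh²
dh/dt = (dV/dt)/(dV/dh) = -4/((9/49)π·6²) = -49/(81π) m/min
The level is dropping at 49/(81π) ≈ 0.1926 m/min.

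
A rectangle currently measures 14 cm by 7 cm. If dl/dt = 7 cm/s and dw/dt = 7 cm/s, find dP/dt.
28 cm/s

P = 2(l + w)
dP/dt = 2(dl/dt + dw/dt) = 2(7 + 7) = 28 cm/s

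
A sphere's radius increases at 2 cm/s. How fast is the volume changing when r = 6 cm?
288π cm³/s

V = (4/3)πr³
dV/dt = dV/dr · dr/dt = 4πr² · 2
At r = 6: dV/dt = 288π cm³/s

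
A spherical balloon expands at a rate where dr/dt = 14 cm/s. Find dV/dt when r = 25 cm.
35000π cm³/s

V = (4/3)πr³
dV/dt = dV/dr · dr/dt = 4πr² · 14
At r = 25: dV/dt = 35000π cm³/s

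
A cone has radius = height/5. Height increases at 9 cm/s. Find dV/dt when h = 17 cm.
2601π/25 cm³/s

V = (1/3)π(h/5)²h = πh³/75
dV/dt = πh²/25 · 9
At h = 17: dV/dt = 2601π/25 cm³/s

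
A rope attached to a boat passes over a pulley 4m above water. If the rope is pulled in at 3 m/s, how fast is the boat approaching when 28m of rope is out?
7√3/4 ≈ 3.031 m/s

rope² = x² + 4²
x = √(28² - 4²) = 16√3
dx/dt = (rope/x) · d(rope)/dt = (28/(16√3)) · (-3) = -7√3/4 m/s
The boat approaches at 7√3/4 ≈ 3.031 m/s.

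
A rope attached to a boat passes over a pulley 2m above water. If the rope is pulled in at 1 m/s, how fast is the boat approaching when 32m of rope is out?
16√255/255 ≈ 1.002 m/s

rope² = x² + 2²
x = √(32² - 2²) = 2√255
dx/dt = (rope/x) · d(rope)/dt = (32/(2√255)) · (-1) = -16√255/255 m/s
The boat approaches at 16√255/255 ≈ 1.002 m/s.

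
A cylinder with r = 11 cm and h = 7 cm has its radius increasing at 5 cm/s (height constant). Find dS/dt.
290π cm²/s

S = 2πrh + 2πr² (lateral + bases)
dS/dt = (2πh + 4πr)·dr/dt = (2π·7 + 4π·11)·5
= 290π cm²/s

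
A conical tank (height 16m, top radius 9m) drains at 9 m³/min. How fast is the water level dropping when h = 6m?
64/(81π) ≈ 0.2515 m/min

r/h = 9/16, so r = (9/16)h
V = (1/3)πr²h = (1/3)π((9/16)h)²h = (27/256)πh³
dV/dh = (81/256)πh²
dh/dt = (dV/dt)/(dV/dh) = -9/((81/256)π·6²) = -64/(81π) m/min
The level is dropping at 64/(81π) ≈ 0.2515 m/min.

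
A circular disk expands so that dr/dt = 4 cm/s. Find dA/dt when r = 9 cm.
72π cm²/s

A = πr²
dA/dt = 2πr · dr/dt = 2π(9)(4) = 72π cm²/s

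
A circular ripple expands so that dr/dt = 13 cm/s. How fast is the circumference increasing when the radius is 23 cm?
26π cm/s

C = 2πr
dC/dt = 2π · dr/dt = 2π · 13 = 26π cm/s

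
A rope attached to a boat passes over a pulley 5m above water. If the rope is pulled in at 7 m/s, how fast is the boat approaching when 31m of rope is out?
217√26/156 ≈ 7.093 m/s

rope² = x² + 5²
x = √(31² - 5²) = 6√26
dx/dt = (rope/x) · d(rope)/dt = (31/(6√26)) · (-7) = -217√26/156 m/s
The boat approaches at 217√26/156 ≈ 7.093 m/s.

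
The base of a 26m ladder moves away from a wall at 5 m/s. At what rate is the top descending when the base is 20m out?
50√69/69 ≈ 6.019 m/s

x² + y² = 26²
2x·dx/dt + 2y·dy/dt = 0
dy/dt = -x/y · dx/dt = -20/(2√69) · 5 = -50√69/69 m/s
The top is descending at 50√69/69 ≈ 6.019 m/s.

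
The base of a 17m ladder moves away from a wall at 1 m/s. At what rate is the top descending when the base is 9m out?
9√13/52 ≈ 0.624 m/s

x² + y² = 17²
2x·dx/dt + 2y·dy/dt = 0
dy/dt = -x/y · dx/dt = -9/(4√13) · 1 = -9√13/52 m/s
The top is descending at 9√13/52 ≈ 0.624 m/s.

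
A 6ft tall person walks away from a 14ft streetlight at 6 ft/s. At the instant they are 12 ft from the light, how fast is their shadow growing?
9/2 ft/s

By similar triangles: 14/(x+s) = 6/s
Solving: s = 6x/8
ds/dt = 6/8 · dx/dt = 3/4 · 6 = 9/2 ft/s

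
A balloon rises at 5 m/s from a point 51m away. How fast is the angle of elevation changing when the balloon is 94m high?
0.022296 rad/s

tan(θ) = y/51
sec²(θ) · dθ/dt = (1/51) · dy/dt
dθ/dt = cos²(θ)/51 · 5 = 51/(51² + 94²) · 5
dθ/dt = 0.022296 rad/s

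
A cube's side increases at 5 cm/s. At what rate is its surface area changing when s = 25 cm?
1500 cm²/s

A = 6s²
dA/dt = 12s · ds/dt = 12·25·5 = 1500 cm²/s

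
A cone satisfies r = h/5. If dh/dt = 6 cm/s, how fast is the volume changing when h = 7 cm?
294π/25 cm³/s

V = (1/3)π(h/5)²h = πh³/75
dV/dt = πh²/25 · 6
At h = 7: dV/dt = 294π/25 cm³/s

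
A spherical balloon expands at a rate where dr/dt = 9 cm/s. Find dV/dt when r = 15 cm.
8100π cm³/s

V = (4/3)πr³
dV/dt = dV/dr · dr/dt = 4πr² · 9
At r = 15: dV/dt = 8100π cm³/s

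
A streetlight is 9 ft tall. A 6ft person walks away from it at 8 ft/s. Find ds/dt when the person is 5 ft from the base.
16 ft/s

By similar triangles: 9/(x+s) = 6/s
Solving: s = 6x/3
ds/dt = 6/3 · dx/dt = 2 · 8 = 16 ft/s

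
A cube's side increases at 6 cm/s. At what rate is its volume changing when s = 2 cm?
72 cm³/s

V = s³
dV/dt = 3s² · ds/dt = 3·2²·6 = 72 cm³/s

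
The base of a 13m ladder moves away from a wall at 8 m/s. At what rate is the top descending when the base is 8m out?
64√105/105 ≈ 6.246 m/s

x² + y² = 13²
2x·dx/dt + 2y·dy/dt = 0
dy/dt = -x/y · dx/dt = -8/√105 · 8 = -64√105/105 m/s
The top is descending at 64√105/105 ≈ 6.246 m/s.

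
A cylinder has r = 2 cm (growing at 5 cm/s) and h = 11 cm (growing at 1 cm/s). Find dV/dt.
224π cm³/s

V = πr²h
dV/dt = 2πrh·dr/dt + πr²·dh/dt
= 2π(2)(11)(5) + π(2)²(1)
= 224π cm³/s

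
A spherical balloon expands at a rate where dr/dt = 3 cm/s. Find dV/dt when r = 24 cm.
6912π cm³/s

V = (4/3)πr³
dV/dt = dV/dr · dr/dt = 4πr² · 3
At r = 24: dV/dt = 6912π cm³/s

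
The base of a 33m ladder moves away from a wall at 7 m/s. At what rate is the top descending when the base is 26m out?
26√413/59 ≈ 8.956 m/s

x² + y² = 33²
2x·dx/dt + 2y·dy/dt = 0
dy/dt = -x/y · dx/dt = -26/√413 · 7 = -26√413/59 m/s
The top is descending at 26√413/59 ≈ 8.956 m/s.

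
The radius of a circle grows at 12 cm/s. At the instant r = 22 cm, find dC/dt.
24π cm/s

C = 2πr
dC/dt = 2π · dr/dt = 2π · 12 = 24π cm/s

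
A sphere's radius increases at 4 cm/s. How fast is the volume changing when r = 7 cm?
784π cm³/s

V = (4/3)πr³
dV/dt = dV/dr · dr/dt = 4πr² · 4
At r = 7: dV/dt = 784π cm³/s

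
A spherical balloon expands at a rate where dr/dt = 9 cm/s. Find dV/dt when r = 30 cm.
32400π cm³/s

V = (4/3)πr³
dV/dt = dV/dr · dr/dt = 4πr² · 9
At r = 30: dV/dt = 32400π cm³/s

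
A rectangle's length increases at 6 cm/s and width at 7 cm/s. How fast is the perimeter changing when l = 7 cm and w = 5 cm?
26 cm/s

P = 2(l + w)
dP/dt = 2(dl/dt + dw/dt) = 2(6 + 7) = 26 cm/s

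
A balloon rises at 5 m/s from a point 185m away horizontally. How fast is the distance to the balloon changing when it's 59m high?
295√37706/37706 ≈ 1.519 m/s

z² = 185² + y²
z = √(185² + 59²) = √37706
dz/dt = y/z · dy/dt = 59/√37706 · 5 = 295√37706/37706 ≈ 1.519 m/s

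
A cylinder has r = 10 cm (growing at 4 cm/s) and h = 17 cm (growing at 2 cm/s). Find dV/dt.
1560π cm³/s

V = πr²h
dV/dt = 2πrh·dr/dt + πr²·dh/dt
= 2π(10)(17)(4) + π(10)²(2)
= 1560π cm³/s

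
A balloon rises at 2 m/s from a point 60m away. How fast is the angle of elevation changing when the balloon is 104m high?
0.008324 rad/s

tan(θ) = y/60
sec²(θ) · dθ/dt = (1/60) · dy/dt
dθ/dt = cos²(θ)/60 · 2 = 60/(60² + 104²) · 2
dθ/dt = 0.008324 rad/s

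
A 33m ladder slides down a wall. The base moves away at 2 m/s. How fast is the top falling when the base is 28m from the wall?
56√305/305 ≈ 3.207 m/s

x² + y² = 33²
2x·dx/dt + 2y·dy/dt = 0
dy/dt = -x/y · dx/dt = -28/√305 · 2 = -56√305/305 m/s
The top is descending at 56√305/305 ≈ 3.207 m/s.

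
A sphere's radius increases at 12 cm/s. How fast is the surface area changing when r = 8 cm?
768π cm²/s

S = 4πr²
dS/dt = dS/dr · dr/dt = 8πr · 12
At r = 8: dS/dt = 768π cm²/s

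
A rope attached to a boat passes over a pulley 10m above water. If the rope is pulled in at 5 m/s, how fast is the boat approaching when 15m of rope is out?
3√5 ≈ 6.708 m/s

rope² = x² + 10²
x = √(15² - 10²) = 5√5
dx/dt = (rope/x) · d(rope)/dt = (15/(5√5)) · (-5) = -3√5 m/s
The boat approaches at 3√5 ≈ 6.708 m/s.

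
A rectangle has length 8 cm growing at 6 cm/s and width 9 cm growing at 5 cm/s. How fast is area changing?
94 cm²/s

A = lw
dA/dt = w·dl/dt + l·dw/dt = 9·6 + 8·5 = 94 cm²/s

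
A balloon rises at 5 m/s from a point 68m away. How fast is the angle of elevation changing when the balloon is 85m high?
0.028694 rad/s

tan(θ) = y/68
sec²(θ) · dθ/dt = (1/68) · dy/dt
dθ/dt = cos²(θ)/68 · 5 = 68/(68² + 85²) · 5
dθ/dt = 0.028694 rad/s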